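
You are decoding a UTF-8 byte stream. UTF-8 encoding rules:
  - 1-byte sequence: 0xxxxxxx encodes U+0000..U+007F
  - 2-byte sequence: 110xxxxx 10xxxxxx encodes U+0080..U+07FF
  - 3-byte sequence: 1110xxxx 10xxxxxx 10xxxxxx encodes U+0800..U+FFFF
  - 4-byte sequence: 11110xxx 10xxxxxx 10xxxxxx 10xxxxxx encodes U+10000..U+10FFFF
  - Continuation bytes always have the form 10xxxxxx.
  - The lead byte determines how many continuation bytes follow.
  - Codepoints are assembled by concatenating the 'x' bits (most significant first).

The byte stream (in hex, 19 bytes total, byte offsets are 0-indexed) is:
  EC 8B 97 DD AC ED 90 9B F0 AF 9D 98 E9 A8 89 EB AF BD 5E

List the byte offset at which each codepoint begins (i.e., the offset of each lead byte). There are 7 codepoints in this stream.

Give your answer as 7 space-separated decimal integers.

Answer: 0 3 5 8 12 15 18

Derivation:
Byte[0]=EC: 3-byte lead, need 2 cont bytes. acc=0xC
Byte[1]=8B: continuation. acc=(acc<<6)|0x0B=0x30B
Byte[2]=97: continuation. acc=(acc<<6)|0x17=0xC2D7
Completed: cp=U+C2D7 (starts at byte 0)
Byte[3]=DD: 2-byte lead, need 1 cont bytes. acc=0x1D
Byte[4]=AC: continuation. acc=(acc<<6)|0x2C=0x76C
Completed: cp=U+076C (starts at byte 3)
Byte[5]=ED: 3-byte lead, need 2 cont bytes. acc=0xD
Byte[6]=90: continuation. acc=(acc<<6)|0x10=0x350
Byte[7]=9B: continuation. acc=(acc<<6)|0x1B=0xD41B
Completed: cp=U+D41B (starts at byte 5)
Byte[8]=F0: 4-byte lead, need 3 cont bytes. acc=0x0
Byte[9]=AF: continuation. acc=(acc<<6)|0x2F=0x2F
Byte[10]=9D: continuation. acc=(acc<<6)|0x1D=0xBDD
Byte[11]=98: continuation. acc=(acc<<6)|0x18=0x2F758
Completed: cp=U+2F758 (starts at byte 8)
Byte[12]=E9: 3-byte lead, need 2 cont bytes. acc=0x9
Byte[13]=A8: continuation. acc=(acc<<6)|0x28=0x268
Byte[14]=89: continuation. acc=(acc<<6)|0x09=0x9A09
Completed: cp=U+9A09 (starts at byte 12)
Byte[15]=EB: 3-byte lead, need 2 cont bytes. acc=0xB
Byte[16]=AF: continuation. acc=(acc<<6)|0x2F=0x2EF
Byte[17]=BD: continuation. acc=(acc<<6)|0x3D=0xBBFD
Completed: cp=U+BBFD (starts at byte 15)
Byte[18]=5E: 1-byte ASCII. cp=U+005E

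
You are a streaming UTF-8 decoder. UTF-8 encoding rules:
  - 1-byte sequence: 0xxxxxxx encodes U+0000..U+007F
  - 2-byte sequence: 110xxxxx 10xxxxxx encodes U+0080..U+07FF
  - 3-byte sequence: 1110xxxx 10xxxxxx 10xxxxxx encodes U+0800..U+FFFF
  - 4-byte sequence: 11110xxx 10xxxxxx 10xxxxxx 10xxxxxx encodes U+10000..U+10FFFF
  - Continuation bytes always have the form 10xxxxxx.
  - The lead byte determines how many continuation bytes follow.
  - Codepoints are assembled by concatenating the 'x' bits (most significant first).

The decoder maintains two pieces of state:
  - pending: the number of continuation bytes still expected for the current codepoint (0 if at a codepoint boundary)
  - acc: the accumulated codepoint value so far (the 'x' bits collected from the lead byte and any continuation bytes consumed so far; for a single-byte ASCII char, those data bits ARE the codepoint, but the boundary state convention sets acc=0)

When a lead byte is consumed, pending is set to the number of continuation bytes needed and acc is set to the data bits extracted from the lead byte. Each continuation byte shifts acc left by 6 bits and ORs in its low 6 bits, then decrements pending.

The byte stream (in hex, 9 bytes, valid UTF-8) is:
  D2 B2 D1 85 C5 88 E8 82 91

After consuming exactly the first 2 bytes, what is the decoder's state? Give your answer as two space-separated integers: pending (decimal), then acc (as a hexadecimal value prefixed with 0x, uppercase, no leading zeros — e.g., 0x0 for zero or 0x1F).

Byte[0]=D2: 2-byte lead. pending=1, acc=0x12
Byte[1]=B2: continuation. acc=(acc<<6)|0x32=0x4B2, pending=0

Answer: 0 0x4B2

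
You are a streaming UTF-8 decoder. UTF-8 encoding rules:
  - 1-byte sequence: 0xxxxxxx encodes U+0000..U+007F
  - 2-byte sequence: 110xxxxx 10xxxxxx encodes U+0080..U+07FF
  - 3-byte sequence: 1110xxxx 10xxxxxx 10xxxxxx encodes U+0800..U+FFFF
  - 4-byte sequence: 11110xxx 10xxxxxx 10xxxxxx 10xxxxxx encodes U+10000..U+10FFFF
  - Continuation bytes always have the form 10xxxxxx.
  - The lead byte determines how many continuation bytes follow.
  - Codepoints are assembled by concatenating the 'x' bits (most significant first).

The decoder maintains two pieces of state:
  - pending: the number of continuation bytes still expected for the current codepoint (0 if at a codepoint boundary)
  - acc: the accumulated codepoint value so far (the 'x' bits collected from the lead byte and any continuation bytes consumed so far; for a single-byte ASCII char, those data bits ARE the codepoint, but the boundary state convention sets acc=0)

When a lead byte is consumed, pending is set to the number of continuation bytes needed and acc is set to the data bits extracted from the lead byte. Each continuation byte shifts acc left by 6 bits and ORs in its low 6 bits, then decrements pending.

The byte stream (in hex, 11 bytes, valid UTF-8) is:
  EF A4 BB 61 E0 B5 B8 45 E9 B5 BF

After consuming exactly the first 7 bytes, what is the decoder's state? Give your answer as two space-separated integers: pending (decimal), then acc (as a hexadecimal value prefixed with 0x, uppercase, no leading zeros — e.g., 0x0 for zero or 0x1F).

Byte[0]=EF: 3-byte lead. pending=2, acc=0xF
Byte[1]=A4: continuation. acc=(acc<<6)|0x24=0x3E4, pending=1
Byte[2]=BB: continuation. acc=(acc<<6)|0x3B=0xF93B, pending=0
Byte[3]=61: 1-byte. pending=0, acc=0x0
Byte[4]=E0: 3-byte lead. pending=2, acc=0x0
Byte[5]=B5: continuation. acc=(acc<<6)|0x35=0x35, pending=1
Byte[6]=B8: continuation. acc=(acc<<6)|0x38=0xD78, pending=0

Answer: 0 0xD78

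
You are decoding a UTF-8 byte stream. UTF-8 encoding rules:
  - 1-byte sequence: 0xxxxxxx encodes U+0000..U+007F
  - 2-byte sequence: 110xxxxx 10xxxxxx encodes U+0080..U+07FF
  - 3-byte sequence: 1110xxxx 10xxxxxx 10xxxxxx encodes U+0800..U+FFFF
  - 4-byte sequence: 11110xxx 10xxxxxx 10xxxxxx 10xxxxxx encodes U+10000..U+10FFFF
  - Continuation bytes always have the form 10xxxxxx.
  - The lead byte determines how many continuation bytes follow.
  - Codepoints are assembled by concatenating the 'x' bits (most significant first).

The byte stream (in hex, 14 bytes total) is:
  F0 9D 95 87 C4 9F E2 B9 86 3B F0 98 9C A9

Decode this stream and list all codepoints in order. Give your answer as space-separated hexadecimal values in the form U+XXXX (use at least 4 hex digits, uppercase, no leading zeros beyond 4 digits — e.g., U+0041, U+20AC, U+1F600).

Answer: U+1D547 U+011F U+2E46 U+003B U+18729

Derivation:
Byte[0]=F0: 4-byte lead, need 3 cont bytes. acc=0x0
Byte[1]=9D: continuation. acc=(acc<<6)|0x1D=0x1D
Byte[2]=95: continuation. acc=(acc<<6)|0x15=0x755
Byte[3]=87: continuation. acc=(acc<<6)|0x07=0x1D547
Completed: cp=U+1D547 (starts at byte 0)
Byte[4]=C4: 2-byte lead, need 1 cont bytes. acc=0x4
Byte[5]=9F: continuation. acc=(acc<<6)|0x1F=0x11F
Completed: cp=U+011F (starts at byte 4)
Byte[6]=E2: 3-byte lead, need 2 cont bytes. acc=0x2
Byte[7]=B9: continuation. acc=(acc<<6)|0x39=0xB9
Byte[8]=86: continuation. acc=(acc<<6)|0x06=0x2E46
Completed: cp=U+2E46 (starts at byte 6)
Byte[9]=3B: 1-byte ASCII. cp=U+003B
Byte[10]=F0: 4-byte lead, need 3 cont bytes. acc=0x0
Byte[11]=98: continuation. acc=(acc<<6)|0x18=0x18
Byte[12]=9C: continuation. acc=(acc<<6)|0x1C=0x61C
Byte[13]=A9: continuation. acc=(acc<<6)|0x29=0x18729
Completed: cp=U+18729 (starts at byte 10)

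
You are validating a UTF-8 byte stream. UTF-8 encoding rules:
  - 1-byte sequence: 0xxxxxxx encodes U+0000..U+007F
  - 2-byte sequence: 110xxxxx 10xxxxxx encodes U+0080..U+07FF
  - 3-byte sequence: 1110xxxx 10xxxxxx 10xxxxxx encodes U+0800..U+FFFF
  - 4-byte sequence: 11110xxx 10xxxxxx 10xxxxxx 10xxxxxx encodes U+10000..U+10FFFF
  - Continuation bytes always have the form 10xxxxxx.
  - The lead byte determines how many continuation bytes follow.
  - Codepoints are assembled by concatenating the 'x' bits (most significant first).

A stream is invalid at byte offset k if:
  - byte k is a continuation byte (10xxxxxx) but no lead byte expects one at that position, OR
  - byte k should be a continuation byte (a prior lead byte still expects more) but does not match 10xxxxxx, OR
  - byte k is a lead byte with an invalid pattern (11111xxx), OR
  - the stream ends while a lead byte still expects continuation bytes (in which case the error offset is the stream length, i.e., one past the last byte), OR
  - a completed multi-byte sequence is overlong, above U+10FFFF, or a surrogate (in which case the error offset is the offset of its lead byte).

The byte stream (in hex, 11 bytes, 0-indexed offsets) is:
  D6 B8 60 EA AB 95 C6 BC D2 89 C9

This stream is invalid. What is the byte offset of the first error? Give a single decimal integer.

Answer: 11

Derivation:
Byte[0]=D6: 2-byte lead, need 1 cont bytes. acc=0x16
Byte[1]=B8: continuation. acc=(acc<<6)|0x38=0x5B8
Completed: cp=U+05B8 (starts at byte 0)
Byte[2]=60: 1-byte ASCII. cp=U+0060
Byte[3]=EA: 3-byte lead, need 2 cont bytes. acc=0xA
Byte[4]=AB: continuation. acc=(acc<<6)|0x2B=0x2AB
Byte[5]=95: continuation. acc=(acc<<6)|0x15=0xAAD5
Completed: cp=U+AAD5 (starts at byte 3)
Byte[6]=C6: 2-byte lead, need 1 cont bytes. acc=0x6
Byte[7]=BC: continuation. acc=(acc<<6)|0x3C=0x1BC
Completed: cp=U+01BC (starts at byte 6)
Byte[8]=D2: 2-byte lead, need 1 cont bytes. acc=0x12
Byte[9]=89: continuation. acc=(acc<<6)|0x09=0x489
Completed: cp=U+0489 (starts at byte 8)
Byte[10]=C9: 2-byte lead, need 1 cont bytes. acc=0x9
Byte[11]: stream ended, expected continuation. INVALID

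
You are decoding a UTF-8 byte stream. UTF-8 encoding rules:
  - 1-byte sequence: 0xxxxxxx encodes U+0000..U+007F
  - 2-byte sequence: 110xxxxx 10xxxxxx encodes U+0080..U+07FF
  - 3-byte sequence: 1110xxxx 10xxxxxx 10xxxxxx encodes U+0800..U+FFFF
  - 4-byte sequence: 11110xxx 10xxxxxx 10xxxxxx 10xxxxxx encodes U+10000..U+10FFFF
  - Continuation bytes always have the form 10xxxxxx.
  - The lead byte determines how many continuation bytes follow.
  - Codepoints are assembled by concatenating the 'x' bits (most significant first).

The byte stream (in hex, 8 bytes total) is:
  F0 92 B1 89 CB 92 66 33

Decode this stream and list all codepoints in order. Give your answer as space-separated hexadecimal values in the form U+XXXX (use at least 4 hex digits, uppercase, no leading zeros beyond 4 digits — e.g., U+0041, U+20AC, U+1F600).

Answer: U+12C49 U+02D2 U+0066 U+0033

Derivation:
Byte[0]=F0: 4-byte lead, need 3 cont bytes. acc=0x0
Byte[1]=92: continuation. acc=(acc<<6)|0x12=0x12
Byte[2]=B1: continuation. acc=(acc<<6)|0x31=0x4B1
Byte[3]=89: continuation. acc=(acc<<6)|0x09=0x12C49
Completed: cp=U+12C49 (starts at byte 0)
Byte[4]=CB: 2-byte lead, need 1 cont bytes. acc=0xB
Byte[5]=92: continuation. acc=(acc<<6)|0x12=0x2D2
Completed: cp=U+02D2 (starts at byte 4)
Byte[6]=66: 1-byte ASCII. cp=U+0066
Byte[7]=33: 1-byte ASCII. cp=U+0033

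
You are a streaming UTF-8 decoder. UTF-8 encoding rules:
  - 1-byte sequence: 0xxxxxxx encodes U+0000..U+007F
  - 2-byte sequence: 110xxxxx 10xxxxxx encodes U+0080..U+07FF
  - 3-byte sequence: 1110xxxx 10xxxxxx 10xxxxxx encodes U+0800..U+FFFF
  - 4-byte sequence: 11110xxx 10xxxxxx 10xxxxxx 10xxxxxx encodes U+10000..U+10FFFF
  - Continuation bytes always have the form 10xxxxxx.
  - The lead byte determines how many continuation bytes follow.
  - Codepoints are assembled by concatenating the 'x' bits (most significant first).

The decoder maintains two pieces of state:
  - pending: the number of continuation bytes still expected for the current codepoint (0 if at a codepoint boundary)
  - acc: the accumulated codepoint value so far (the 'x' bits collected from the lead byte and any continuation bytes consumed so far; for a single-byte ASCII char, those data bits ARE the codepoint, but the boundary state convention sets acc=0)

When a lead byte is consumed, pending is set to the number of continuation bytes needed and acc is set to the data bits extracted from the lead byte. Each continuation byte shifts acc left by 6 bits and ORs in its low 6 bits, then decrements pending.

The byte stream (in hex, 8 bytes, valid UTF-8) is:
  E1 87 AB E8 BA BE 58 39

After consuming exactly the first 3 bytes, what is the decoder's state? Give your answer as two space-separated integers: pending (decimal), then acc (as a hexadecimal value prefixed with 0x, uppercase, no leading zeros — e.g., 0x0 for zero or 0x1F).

Answer: 0 0x11EB

Derivation:
Byte[0]=E1: 3-byte lead. pending=2, acc=0x1
Byte[1]=87: continuation. acc=(acc<<6)|0x07=0x47, pending=1
Byte[2]=AB: continuation. acc=(acc<<6)|0x2B=0x11EB, pending=0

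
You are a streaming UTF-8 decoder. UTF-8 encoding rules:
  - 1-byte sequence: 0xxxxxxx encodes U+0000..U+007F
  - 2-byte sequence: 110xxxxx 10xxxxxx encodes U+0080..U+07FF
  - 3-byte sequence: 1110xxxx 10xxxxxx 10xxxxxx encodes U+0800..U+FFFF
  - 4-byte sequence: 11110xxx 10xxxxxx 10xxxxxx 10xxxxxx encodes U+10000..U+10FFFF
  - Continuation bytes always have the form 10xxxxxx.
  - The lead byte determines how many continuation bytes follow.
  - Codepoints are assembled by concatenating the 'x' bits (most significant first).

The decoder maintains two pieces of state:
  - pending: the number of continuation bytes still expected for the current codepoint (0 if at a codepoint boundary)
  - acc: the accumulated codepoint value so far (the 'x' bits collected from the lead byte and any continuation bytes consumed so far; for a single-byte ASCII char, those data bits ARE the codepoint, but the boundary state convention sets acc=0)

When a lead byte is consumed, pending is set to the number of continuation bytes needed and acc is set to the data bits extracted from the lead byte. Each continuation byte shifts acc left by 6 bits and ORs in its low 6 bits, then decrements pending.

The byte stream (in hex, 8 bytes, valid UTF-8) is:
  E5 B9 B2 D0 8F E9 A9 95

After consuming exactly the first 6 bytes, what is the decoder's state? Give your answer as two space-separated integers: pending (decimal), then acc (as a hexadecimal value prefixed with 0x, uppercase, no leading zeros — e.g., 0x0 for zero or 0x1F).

Byte[0]=E5: 3-byte lead. pending=2, acc=0x5
Byte[1]=B9: continuation. acc=(acc<<6)|0x39=0x179, pending=1
Byte[2]=B2: continuation. acc=(acc<<6)|0x32=0x5E72, pending=0
Byte[3]=D0: 2-byte lead. pending=1, acc=0x10
Byte[4]=8F: continuation. acc=(acc<<6)|0x0F=0x40F, pending=0
Byte[5]=E9: 3-byte lead. pending=2, acc=0x9

Answer: 2 0x9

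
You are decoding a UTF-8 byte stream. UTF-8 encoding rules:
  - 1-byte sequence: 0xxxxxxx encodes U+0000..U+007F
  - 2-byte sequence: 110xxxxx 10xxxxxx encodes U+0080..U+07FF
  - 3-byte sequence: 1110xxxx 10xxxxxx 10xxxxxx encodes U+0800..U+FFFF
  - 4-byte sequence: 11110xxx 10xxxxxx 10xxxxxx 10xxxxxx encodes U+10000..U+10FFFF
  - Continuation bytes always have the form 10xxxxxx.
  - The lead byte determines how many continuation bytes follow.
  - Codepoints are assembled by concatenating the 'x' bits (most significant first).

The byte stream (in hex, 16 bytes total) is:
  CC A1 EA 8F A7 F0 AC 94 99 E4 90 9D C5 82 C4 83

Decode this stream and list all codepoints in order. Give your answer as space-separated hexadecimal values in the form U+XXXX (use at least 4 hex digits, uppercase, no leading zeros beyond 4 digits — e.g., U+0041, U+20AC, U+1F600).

Answer: U+0321 U+A3E7 U+2C519 U+441D U+0142 U+0103

Derivation:
Byte[0]=CC: 2-byte lead, need 1 cont bytes. acc=0xC
Byte[1]=A1: continuation. acc=(acc<<6)|0x21=0x321
Completed: cp=U+0321 (starts at byte 0)
Byte[2]=EA: 3-byte lead, need 2 cont bytes. acc=0xA
Byte[3]=8F: continuation. acc=(acc<<6)|0x0F=0x28F
Byte[4]=A7: continuation. acc=(acc<<6)|0x27=0xA3E7
Completed: cp=U+A3E7 (starts at byte 2)
Byte[5]=F0: 4-byte lead, need 3 cont bytes. acc=0x0
Byte[6]=AC: continuation. acc=(acc<<6)|0x2C=0x2C
Byte[7]=94: continuation. acc=(acc<<6)|0x14=0xB14
Byte[8]=99: continuation. acc=(acc<<6)|0x19=0x2C519
Completed: cp=U+2C519 (starts at byte 5)
Byte[9]=E4: 3-byte lead, need 2 cont bytes. acc=0x4
Byte[10]=90: continuation. acc=(acc<<6)|0x10=0x110
Byte[11]=9D: continuation. acc=(acc<<6)|0x1D=0x441D
Completed: cp=U+441D (starts at byte 9)
Byte[12]=C5: 2-byte lead, need 1 cont bytes. acc=0x5
Byte[13]=82: continuation. acc=(acc<<6)|0x02=0x142
Completed: cp=U+0142 (starts at byte 12)
Byte[14]=C4: 2-byte lead, need 1 cont bytes. acc=0x4
Byte[15]=83: continuation. acc=(acc<<6)|0x03=0x103
Completed: cp=U+0103 (starts at byte 14)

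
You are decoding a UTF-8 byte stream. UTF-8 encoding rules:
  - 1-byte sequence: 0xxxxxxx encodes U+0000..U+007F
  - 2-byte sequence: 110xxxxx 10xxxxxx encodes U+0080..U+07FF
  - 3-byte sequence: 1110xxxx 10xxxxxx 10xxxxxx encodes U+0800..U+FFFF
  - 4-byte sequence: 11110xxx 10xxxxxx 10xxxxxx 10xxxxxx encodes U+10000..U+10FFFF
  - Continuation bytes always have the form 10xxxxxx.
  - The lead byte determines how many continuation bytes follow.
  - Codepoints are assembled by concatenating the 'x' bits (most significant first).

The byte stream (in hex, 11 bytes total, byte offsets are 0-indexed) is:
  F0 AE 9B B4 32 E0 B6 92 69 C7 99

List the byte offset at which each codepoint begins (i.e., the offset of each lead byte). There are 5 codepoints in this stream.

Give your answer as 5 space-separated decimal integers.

Byte[0]=F0: 4-byte lead, need 3 cont bytes. acc=0x0
Byte[1]=AE: continuation. acc=(acc<<6)|0x2E=0x2E
Byte[2]=9B: continuation. acc=(acc<<6)|0x1B=0xB9B
Byte[3]=B4: continuation. acc=(acc<<6)|0x34=0x2E6F4
Completed: cp=U+2E6F4 (starts at byte 0)
Byte[4]=32: 1-byte ASCII. cp=U+0032
Byte[5]=E0: 3-byte lead, need 2 cont bytes. acc=0x0
Byte[6]=B6: continuation. acc=(acc<<6)|0x36=0x36
Byte[7]=92: continuation. acc=(acc<<6)|0x12=0xD92
Completed: cp=U+0D92 (starts at byte 5)
Byte[8]=69: 1-byte ASCII. cp=U+0069
Byte[9]=C7: 2-byte lead, need 1 cont bytes. acc=0x7
Byte[10]=99: continuation. acc=(acc<<6)|0x19=0x1D9
Completed: cp=U+01D9 (starts at byte 9)

Answer: 0 4 5 8 9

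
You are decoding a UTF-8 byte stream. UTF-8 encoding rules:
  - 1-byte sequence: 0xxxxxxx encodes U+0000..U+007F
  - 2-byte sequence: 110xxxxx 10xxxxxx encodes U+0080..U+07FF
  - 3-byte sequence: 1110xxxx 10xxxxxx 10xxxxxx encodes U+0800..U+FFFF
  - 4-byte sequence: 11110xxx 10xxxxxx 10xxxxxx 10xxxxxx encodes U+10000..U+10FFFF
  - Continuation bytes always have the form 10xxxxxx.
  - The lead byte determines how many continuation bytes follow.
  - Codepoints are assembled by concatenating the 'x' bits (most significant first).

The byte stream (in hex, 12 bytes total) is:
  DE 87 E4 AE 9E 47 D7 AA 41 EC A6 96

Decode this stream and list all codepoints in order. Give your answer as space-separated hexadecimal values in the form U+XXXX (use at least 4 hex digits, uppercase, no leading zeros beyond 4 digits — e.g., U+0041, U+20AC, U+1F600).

Byte[0]=DE: 2-byte lead, need 1 cont bytes. acc=0x1E
Byte[1]=87: continuation. acc=(acc<<6)|0x07=0x787
Completed: cp=U+0787 (starts at byte 0)
Byte[2]=E4: 3-byte lead, need 2 cont bytes. acc=0x4
Byte[3]=AE: continuation. acc=(acc<<6)|0x2E=0x12E
Byte[4]=9E: continuation. acc=(acc<<6)|0x1E=0x4B9E
Completed: cp=U+4B9E (starts at byte 2)
Byte[5]=47: 1-byte ASCII. cp=U+0047
Byte[6]=D7: 2-byte lead, need 1 cont bytes. acc=0x17
Byte[7]=AA: continuation. acc=(acc<<6)|0x2A=0x5EA
Completed: cp=U+05EA (starts at byte 6)
Byte[8]=41: 1-byte ASCII. cp=U+0041
Byte[9]=EC: 3-byte lead, need 2 cont bytes. acc=0xC
Byte[10]=A6: continuation. acc=(acc<<6)|0x26=0x326
Byte[11]=96: continuation. acc=(acc<<6)|0x16=0xC996
Completed: cp=U+C996 (starts at byte 9)

Answer: U+0787 U+4B9E U+0047 U+05EA U+0041 U+C996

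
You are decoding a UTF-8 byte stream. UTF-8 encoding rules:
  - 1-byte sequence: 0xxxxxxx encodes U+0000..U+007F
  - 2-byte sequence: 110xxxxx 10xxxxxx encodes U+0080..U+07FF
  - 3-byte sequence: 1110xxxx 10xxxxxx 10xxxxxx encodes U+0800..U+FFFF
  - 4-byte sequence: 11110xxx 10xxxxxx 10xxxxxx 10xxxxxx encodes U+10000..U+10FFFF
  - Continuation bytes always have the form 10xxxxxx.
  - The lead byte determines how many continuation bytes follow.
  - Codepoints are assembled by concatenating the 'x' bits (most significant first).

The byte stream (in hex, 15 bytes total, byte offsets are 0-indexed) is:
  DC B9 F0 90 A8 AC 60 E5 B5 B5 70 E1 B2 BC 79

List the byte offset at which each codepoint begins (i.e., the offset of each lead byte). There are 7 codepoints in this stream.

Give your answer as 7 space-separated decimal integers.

Answer: 0 2 6 7 10 11 14

Derivation:
Byte[0]=DC: 2-byte lead, need 1 cont bytes. acc=0x1C
Byte[1]=B9: continuation. acc=(acc<<6)|0x39=0x739
Completed: cp=U+0739 (starts at byte 0)
Byte[2]=F0: 4-byte lead, need 3 cont bytes. acc=0x0
Byte[3]=90: continuation. acc=(acc<<6)|0x10=0x10
Byte[4]=A8: continuation. acc=(acc<<6)|0x28=0x428
Byte[5]=AC: continuation. acc=(acc<<6)|0x2C=0x10A2C
Completed: cp=U+10A2C (starts at byte 2)
Byte[6]=60: 1-byte ASCII. cp=U+0060
Byte[7]=E5: 3-byte lead, need 2 cont bytes. acc=0x5
Byte[8]=B5: continuation. acc=(acc<<6)|0x35=0x175
Byte[9]=B5: continuation. acc=(acc<<6)|0x35=0x5D75
Completed: cp=U+5D75 (starts at byte 7)
Byte[10]=70: 1-byte ASCII. cp=U+0070
Byte[11]=E1: 3-byte lead, need 2 cont bytes. acc=0x1
Byte[12]=B2: continuation. acc=(acc<<6)|0x32=0x72
Byte[13]=BC: continuation. acc=(acc<<6)|0x3C=0x1CBC
Completed: cp=U+1CBC (starts at byte 11)
Byte[14]=79: 1-byte ASCII. cp=U+0079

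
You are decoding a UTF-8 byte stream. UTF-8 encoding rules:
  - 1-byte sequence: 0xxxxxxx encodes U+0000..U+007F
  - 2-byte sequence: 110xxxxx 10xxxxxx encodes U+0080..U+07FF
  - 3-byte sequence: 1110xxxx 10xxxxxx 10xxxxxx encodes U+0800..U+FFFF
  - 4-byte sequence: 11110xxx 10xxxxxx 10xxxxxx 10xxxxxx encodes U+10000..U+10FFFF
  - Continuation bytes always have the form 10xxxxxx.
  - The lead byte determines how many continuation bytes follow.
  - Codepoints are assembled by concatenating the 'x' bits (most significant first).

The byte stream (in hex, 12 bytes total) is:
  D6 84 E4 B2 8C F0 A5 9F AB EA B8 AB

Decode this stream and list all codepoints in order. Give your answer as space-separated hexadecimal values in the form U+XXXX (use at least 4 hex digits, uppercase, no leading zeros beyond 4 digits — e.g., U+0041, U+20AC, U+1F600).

Byte[0]=D6: 2-byte lead, need 1 cont bytes. acc=0x16
Byte[1]=84: continuation. acc=(acc<<6)|0x04=0x584
Completed: cp=U+0584 (starts at byte 0)
Byte[2]=E4: 3-byte lead, need 2 cont bytes. acc=0x4
Byte[3]=B2: continuation. acc=(acc<<6)|0x32=0x132
Byte[4]=8C: continuation. acc=(acc<<6)|0x0C=0x4C8C
Completed: cp=U+4C8C (starts at byte 2)
Byte[5]=F0: 4-byte lead, need 3 cont bytes. acc=0x0
Byte[6]=A5: continuation. acc=(acc<<6)|0x25=0x25
Byte[7]=9F: continuation. acc=(acc<<6)|0x1F=0x95F
Byte[8]=AB: continuation. acc=(acc<<6)|0x2B=0x257EB
Completed: cp=U+257EB (starts at byte 5)
Byte[9]=EA: 3-byte lead, need 2 cont bytes. acc=0xA
Byte[10]=B8: continuation. acc=(acc<<6)|0x38=0x2B8
Byte[11]=AB: continuation. acc=(acc<<6)|0x2B=0xAE2B
Completed: cp=U+AE2B (starts at byte 9)

Answer: U+0584 U+4C8C U+257EB U+AE2B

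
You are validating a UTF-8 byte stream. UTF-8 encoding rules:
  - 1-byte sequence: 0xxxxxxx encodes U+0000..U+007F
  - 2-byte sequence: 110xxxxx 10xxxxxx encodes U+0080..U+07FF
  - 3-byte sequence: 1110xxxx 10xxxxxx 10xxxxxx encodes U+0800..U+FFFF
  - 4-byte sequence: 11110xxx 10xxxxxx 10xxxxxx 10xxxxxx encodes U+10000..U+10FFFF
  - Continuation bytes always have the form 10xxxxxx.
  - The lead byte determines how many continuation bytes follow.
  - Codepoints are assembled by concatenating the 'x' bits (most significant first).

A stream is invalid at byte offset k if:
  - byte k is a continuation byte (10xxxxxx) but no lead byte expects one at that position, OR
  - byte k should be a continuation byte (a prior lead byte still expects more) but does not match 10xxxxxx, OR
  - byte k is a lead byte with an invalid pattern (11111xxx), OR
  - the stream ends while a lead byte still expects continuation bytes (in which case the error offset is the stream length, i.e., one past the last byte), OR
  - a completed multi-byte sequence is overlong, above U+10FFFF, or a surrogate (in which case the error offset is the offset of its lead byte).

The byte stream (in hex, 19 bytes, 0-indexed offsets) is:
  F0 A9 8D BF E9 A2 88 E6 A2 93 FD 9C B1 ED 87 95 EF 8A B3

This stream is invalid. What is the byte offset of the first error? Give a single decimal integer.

Answer: 10

Derivation:
Byte[0]=F0: 4-byte lead, need 3 cont bytes. acc=0x0
Byte[1]=A9: continuation. acc=(acc<<6)|0x29=0x29
Byte[2]=8D: continuation. acc=(acc<<6)|0x0D=0xA4D
Byte[3]=BF: continuation. acc=(acc<<6)|0x3F=0x2937F
Completed: cp=U+2937F (starts at byte 0)
Byte[4]=E9: 3-byte lead, need 2 cont bytes. acc=0x9
Byte[5]=A2: continuation. acc=(acc<<6)|0x22=0x262
Byte[6]=88: continuation. acc=(acc<<6)|0x08=0x9888
Completed: cp=U+9888 (starts at byte 4)
Byte[7]=E6: 3-byte lead, need 2 cont bytes. acc=0x6
Byte[8]=A2: continuation. acc=(acc<<6)|0x22=0x1A2
Byte[9]=93: continuation. acc=(acc<<6)|0x13=0x6893
Completed: cp=U+6893 (starts at byte 7)
Byte[10]=FD: INVALID lead byte (not 0xxx/110x/1110/11110)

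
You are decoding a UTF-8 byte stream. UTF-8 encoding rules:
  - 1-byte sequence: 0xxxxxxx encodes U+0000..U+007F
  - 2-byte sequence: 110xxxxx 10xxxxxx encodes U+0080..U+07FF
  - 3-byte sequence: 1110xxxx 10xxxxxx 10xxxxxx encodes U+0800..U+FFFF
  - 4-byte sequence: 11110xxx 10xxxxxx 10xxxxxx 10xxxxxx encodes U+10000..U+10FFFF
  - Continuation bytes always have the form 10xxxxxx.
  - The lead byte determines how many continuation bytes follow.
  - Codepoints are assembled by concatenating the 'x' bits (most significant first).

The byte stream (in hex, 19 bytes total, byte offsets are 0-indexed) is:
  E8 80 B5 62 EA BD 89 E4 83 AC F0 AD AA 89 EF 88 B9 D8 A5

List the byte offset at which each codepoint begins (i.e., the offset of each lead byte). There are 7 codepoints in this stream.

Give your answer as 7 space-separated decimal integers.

Byte[0]=E8: 3-byte lead, need 2 cont bytes. acc=0x8
Byte[1]=80: continuation. acc=(acc<<6)|0x00=0x200
Byte[2]=B5: continuation. acc=(acc<<6)|0x35=0x8035
Completed: cp=U+8035 (starts at byte 0)
Byte[3]=62: 1-byte ASCII. cp=U+0062
Byte[4]=EA: 3-byte lead, need 2 cont bytes. acc=0xA
Byte[5]=BD: continuation. acc=(acc<<6)|0x3D=0x2BD
Byte[6]=89: continuation. acc=(acc<<6)|0x09=0xAF49
Completed: cp=U+AF49 (starts at byte 4)
Byte[7]=E4: 3-byte lead, need 2 cont bytes. acc=0x4
Byte[8]=83: continuation. acc=(acc<<6)|0x03=0x103
Byte[9]=AC: continuation. acc=(acc<<6)|0x2C=0x40EC
Completed: cp=U+40EC (starts at byte 7)
Byte[10]=F0: 4-byte lead, need 3 cont bytes. acc=0x0
Byte[11]=AD: continuation. acc=(acc<<6)|0x2D=0x2D
Byte[12]=AA: continuation. acc=(acc<<6)|0x2A=0xB6A
Byte[13]=89: continuation. acc=(acc<<6)|0x09=0x2DA89
Completed: cp=U+2DA89 (starts at byte 10)
Byte[14]=EF: 3-byte lead, need 2 cont bytes. acc=0xF
Byte[15]=88: continuation. acc=(acc<<6)|0x08=0x3C8
Byte[16]=B9: continuation. acc=(acc<<6)|0x39=0xF239
Completed: cp=U+F239 (starts at byte 14)
Byte[17]=D8: 2-byte lead, need 1 cont bytes. acc=0x18
Byte[18]=A5: continuation. acc=(acc<<6)|0x25=0x625
Completed: cp=U+0625 (starts at byte 17)

Answer: 0 3 4 7 10 14 17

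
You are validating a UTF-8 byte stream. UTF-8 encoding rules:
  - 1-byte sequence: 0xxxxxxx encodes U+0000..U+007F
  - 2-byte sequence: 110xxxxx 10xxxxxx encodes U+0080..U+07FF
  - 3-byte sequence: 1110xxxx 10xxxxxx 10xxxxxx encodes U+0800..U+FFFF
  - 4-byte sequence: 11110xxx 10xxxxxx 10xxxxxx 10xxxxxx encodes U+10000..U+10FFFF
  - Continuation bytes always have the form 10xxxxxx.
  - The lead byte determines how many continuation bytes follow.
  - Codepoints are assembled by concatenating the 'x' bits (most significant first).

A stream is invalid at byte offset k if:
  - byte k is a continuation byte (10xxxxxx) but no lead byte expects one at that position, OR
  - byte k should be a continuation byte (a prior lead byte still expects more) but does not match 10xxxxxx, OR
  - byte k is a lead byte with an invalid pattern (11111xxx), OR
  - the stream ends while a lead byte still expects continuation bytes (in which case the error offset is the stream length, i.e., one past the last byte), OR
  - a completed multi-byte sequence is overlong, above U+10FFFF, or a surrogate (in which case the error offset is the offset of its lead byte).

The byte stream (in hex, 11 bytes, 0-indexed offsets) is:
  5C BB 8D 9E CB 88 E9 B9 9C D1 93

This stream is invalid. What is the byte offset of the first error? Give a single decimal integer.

Byte[0]=5C: 1-byte ASCII. cp=U+005C
Byte[1]=BB: INVALID lead byte (not 0xxx/110x/1110/11110)

Answer: 1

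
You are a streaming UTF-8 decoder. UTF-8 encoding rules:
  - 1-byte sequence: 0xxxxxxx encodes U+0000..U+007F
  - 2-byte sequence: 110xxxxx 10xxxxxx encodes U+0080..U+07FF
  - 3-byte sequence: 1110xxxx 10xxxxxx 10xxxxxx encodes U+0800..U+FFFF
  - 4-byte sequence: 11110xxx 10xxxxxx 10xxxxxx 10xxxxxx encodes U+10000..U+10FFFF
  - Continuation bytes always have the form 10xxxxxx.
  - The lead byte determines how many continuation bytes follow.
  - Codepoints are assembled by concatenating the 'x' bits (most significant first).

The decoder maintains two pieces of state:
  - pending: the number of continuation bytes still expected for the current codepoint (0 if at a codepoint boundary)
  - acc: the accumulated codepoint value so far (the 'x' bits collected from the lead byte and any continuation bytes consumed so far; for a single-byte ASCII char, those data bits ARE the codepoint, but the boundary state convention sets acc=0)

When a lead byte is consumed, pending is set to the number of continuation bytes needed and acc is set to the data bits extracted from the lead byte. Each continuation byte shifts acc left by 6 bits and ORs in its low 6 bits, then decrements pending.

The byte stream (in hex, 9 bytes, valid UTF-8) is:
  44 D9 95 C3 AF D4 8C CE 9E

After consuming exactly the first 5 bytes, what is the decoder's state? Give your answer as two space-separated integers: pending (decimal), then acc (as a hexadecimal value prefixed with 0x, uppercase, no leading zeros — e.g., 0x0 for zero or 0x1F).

Byte[0]=44: 1-byte. pending=0, acc=0x0
Byte[1]=D9: 2-byte lead. pending=1, acc=0x19
Byte[2]=95: continuation. acc=(acc<<6)|0x15=0x655, pending=0
Byte[3]=C3: 2-byte lead. pending=1, acc=0x3
Byte[4]=AF: continuation. acc=(acc<<6)|0x2F=0xEF, pending=0

Answer: 0 0xEF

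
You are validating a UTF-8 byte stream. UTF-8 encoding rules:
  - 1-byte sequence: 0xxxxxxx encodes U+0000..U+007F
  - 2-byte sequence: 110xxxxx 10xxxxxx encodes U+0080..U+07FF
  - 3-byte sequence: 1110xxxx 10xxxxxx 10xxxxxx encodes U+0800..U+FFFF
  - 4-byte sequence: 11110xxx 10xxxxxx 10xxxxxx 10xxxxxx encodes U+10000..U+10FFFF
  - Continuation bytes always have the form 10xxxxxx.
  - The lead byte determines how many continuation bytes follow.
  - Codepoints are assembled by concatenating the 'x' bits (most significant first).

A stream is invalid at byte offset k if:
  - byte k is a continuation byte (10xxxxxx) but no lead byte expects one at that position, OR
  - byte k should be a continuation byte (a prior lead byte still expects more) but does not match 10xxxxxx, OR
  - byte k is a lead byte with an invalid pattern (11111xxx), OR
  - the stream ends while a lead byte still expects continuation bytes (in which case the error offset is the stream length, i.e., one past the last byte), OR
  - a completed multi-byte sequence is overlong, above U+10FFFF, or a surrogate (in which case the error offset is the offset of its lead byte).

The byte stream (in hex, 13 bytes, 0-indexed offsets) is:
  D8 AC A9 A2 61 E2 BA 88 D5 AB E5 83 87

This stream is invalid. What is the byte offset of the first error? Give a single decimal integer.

Byte[0]=D8: 2-byte lead, need 1 cont bytes. acc=0x18
Byte[1]=AC: continuation. acc=(acc<<6)|0x2C=0x62C
Completed: cp=U+062C (starts at byte 0)
Byte[2]=A9: INVALID lead byte (not 0xxx/110x/1110/11110)

Answer: 2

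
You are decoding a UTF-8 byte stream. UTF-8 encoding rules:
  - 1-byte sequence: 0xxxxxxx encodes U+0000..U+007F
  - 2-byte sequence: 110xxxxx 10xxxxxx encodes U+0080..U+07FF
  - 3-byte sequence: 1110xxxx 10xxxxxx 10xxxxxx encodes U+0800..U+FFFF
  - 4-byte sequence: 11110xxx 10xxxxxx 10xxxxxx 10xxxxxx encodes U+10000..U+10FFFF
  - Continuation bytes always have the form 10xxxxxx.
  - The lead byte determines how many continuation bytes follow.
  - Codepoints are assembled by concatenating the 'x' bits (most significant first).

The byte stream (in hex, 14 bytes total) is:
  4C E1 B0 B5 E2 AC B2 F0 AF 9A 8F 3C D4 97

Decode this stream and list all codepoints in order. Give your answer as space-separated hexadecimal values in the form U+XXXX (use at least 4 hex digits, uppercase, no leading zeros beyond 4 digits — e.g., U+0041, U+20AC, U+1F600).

Answer: U+004C U+1C35 U+2B32 U+2F68F U+003C U+0517

Derivation:
Byte[0]=4C: 1-byte ASCII. cp=U+004C
Byte[1]=E1: 3-byte lead, need 2 cont bytes. acc=0x1
Byte[2]=B0: continuation. acc=(acc<<6)|0x30=0x70
Byte[3]=B5: continuation. acc=(acc<<6)|0x35=0x1C35
Completed: cp=U+1C35 (starts at byte 1)
Byte[4]=E2: 3-byte lead, need 2 cont bytes. acc=0x2
Byte[5]=AC: continuation. acc=(acc<<6)|0x2C=0xAC
Byte[6]=B2: continuation. acc=(acc<<6)|0x32=0x2B32
Completed: cp=U+2B32 (starts at byte 4)
Byte[7]=F0: 4-byte lead, need 3 cont bytes. acc=0x0
Byte[8]=AF: continuation. acc=(acc<<6)|0x2F=0x2F
Byte[9]=9A: continuation. acc=(acc<<6)|0x1A=0xBDA
Byte[10]=8F: continuation. acc=(acc<<6)|0x0F=0x2F68F
Completed: cp=U+2F68F (starts at byte 7)
Byte[11]=3C: 1-byte ASCII. cp=U+003C
Byte[12]=D4: 2-byte lead, need 1 cont bytes. acc=0x14
Byte[13]=97: continuation. acc=(acc<<6)|0x17=0x517
Completed: cp=U+0517 (starts at byte 12)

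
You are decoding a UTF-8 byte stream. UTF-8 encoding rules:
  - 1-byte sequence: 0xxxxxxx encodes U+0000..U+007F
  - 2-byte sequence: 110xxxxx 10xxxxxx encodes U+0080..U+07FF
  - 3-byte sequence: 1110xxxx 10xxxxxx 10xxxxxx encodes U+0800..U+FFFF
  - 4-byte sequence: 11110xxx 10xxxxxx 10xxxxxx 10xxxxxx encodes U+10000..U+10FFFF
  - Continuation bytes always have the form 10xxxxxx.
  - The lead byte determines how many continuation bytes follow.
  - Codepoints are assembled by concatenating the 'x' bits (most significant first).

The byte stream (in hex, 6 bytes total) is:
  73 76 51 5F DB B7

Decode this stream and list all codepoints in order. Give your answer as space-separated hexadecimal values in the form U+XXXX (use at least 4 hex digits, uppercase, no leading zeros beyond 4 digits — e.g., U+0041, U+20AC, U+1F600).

Byte[0]=73: 1-byte ASCII. cp=U+0073
Byte[1]=76: 1-byte ASCII. cp=U+0076
Byte[2]=51: 1-byte ASCII. cp=U+0051
Byte[3]=5F: 1-byte ASCII. cp=U+005F
Byte[4]=DB: 2-byte lead, need 1 cont bytes. acc=0x1B
Byte[5]=B7: continuation. acc=(acc<<6)|0x37=0x6F7
Completed: cp=U+06F7 (starts at byte 4)

Answer: U+0073 U+0076 U+0051 U+005F U+06F7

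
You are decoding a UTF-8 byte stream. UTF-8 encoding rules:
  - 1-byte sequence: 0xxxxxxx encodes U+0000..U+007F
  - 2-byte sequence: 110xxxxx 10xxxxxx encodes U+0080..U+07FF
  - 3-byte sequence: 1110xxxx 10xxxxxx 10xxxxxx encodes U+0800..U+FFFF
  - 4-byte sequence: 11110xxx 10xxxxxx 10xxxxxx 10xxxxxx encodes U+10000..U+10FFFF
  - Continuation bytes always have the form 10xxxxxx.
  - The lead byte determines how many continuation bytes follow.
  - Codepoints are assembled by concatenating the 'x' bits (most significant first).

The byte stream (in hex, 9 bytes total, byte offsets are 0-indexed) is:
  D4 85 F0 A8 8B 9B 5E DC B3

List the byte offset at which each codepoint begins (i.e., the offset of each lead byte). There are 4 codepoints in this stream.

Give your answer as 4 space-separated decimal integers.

Byte[0]=D4: 2-byte lead, need 1 cont bytes. acc=0x14
Byte[1]=85: continuation. acc=(acc<<6)|0x05=0x505
Completed: cp=U+0505 (starts at byte 0)
Byte[2]=F0: 4-byte lead, need 3 cont bytes. acc=0x0
Byte[3]=A8: continuation. acc=(acc<<6)|0x28=0x28
Byte[4]=8B: continuation. acc=(acc<<6)|0x0B=0xA0B
Byte[5]=9B: continuation. acc=(acc<<6)|0x1B=0x282DB
Completed: cp=U+282DB (starts at byte 2)
Byte[6]=5E: 1-byte ASCII. cp=U+005E
Byte[7]=DC: 2-byte lead, need 1 cont bytes. acc=0x1C
Byte[8]=B3: continuation. acc=(acc<<6)|0x33=0x733
Completed: cp=U+0733 (starts at byte 7)

Answer: 0 2 6 7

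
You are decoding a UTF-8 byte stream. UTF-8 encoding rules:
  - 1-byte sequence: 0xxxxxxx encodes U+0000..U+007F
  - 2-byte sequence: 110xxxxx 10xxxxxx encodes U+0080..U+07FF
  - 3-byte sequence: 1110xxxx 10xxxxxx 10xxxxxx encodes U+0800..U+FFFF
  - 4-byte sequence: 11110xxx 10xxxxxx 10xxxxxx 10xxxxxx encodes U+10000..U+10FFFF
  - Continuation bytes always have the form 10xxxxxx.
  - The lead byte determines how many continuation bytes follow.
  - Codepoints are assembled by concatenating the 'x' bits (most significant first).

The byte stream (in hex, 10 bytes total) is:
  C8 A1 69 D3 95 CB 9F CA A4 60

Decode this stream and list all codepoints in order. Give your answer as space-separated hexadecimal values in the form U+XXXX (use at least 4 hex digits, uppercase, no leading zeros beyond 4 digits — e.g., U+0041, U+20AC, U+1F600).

Answer: U+0221 U+0069 U+04D5 U+02DF U+02A4 U+0060

Derivation:
Byte[0]=C8: 2-byte lead, need 1 cont bytes. acc=0x8
Byte[1]=A1: continuation. acc=(acc<<6)|0x21=0x221
Completed: cp=U+0221 (starts at byte 0)
Byte[2]=69: 1-byte ASCII. cp=U+0069
Byte[3]=D3: 2-byte lead, need 1 cont bytes. acc=0x13
Byte[4]=95: continuation. acc=(acc<<6)|0x15=0x4D5
Completed: cp=U+04D5 (starts at byte 3)
Byte[5]=CB: 2-byte lead, need 1 cont bytes. acc=0xB
Byte[6]=9F: continuation. acc=(acc<<6)|0x1F=0x2DF
Completed: cp=U+02DF (starts at byte 5)
Byte[7]=CA: 2-byte lead, need 1 cont bytes. acc=0xA
Byte[8]=A4: continuation. acc=(acc<<6)|0x24=0x2A4
Completed: cp=U+02A4 (starts at byte 7)
Byte[9]=60: 1-byte ASCII. cp=U+0060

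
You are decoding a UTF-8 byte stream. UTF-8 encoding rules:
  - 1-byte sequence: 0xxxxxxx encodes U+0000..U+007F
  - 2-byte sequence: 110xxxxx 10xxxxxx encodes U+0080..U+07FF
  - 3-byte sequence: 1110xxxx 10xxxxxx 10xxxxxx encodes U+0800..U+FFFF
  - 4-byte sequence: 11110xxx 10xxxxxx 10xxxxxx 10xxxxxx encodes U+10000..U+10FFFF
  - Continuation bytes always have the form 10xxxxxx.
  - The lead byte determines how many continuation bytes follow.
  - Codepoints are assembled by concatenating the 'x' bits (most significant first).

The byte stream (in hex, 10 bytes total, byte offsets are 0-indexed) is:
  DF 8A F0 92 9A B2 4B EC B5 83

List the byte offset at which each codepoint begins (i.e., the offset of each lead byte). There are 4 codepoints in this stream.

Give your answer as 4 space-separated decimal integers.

Answer: 0 2 6 7

Derivation:
Byte[0]=DF: 2-byte lead, need 1 cont bytes. acc=0x1F
Byte[1]=8A: continuation. acc=(acc<<6)|0x0A=0x7CA
Completed: cp=U+07CA (starts at byte 0)
Byte[2]=F0: 4-byte lead, need 3 cont bytes. acc=0x0
Byte[3]=92: continuation. acc=(acc<<6)|0x12=0x12
Byte[4]=9A: continuation. acc=(acc<<6)|0x1A=0x49A
Byte[5]=B2: continuation. acc=(acc<<6)|0x32=0x126B2
Completed: cp=U+126B2 (starts at byte 2)
Byte[6]=4B: 1-byte ASCII. cp=U+004B
Byte[7]=EC: 3-byte lead, need 2 cont bytes. acc=0xC
Byte[8]=B5: continuation. acc=(acc<<6)|0x35=0x335
Byte[9]=83: continuation. acc=(acc<<6)|0x03=0xCD43
Completed: cp=U+CD43 (starts at byte 7)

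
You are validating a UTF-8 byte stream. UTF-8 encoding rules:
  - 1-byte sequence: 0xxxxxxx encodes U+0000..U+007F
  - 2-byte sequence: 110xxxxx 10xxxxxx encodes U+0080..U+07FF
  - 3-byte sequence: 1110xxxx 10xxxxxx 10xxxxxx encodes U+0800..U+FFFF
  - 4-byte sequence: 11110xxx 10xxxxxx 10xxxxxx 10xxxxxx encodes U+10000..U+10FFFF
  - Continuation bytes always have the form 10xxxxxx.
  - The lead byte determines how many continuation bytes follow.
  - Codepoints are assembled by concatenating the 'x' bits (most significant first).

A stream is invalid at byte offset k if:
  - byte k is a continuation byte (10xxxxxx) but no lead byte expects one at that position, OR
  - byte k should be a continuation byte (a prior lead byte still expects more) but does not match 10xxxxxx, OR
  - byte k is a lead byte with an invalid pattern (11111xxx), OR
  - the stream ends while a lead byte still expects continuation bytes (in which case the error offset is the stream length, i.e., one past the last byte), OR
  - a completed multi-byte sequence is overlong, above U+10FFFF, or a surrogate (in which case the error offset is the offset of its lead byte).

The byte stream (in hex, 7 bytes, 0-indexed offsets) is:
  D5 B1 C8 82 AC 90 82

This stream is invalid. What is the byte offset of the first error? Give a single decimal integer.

Answer: 4

Derivation:
Byte[0]=D5: 2-byte lead, need 1 cont bytes. acc=0x15
Byte[1]=B1: continuation. acc=(acc<<6)|0x31=0x571
Completed: cp=U+0571 (starts at byte 0)
Byte[2]=C8: 2-byte lead, need 1 cont bytes. acc=0x8
Byte[3]=82: continuation. acc=(acc<<6)|0x02=0x202
Completed: cp=U+0202 (starts at byte 2)
Byte[4]=AC: INVALID lead byte (not 0xxx/110x/1110/11110)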